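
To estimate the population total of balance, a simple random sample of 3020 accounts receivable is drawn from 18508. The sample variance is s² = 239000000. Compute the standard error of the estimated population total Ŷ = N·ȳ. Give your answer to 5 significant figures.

Var(Ŷ) = N²·Var(ȳ) = N²·(1 − n/N)·s²/n.
f = 3020/18508 = 0.16317268; Var(ȳ) = 0.83682732·239000000/3020 = 66225.738.
Var(Ŷ) = 18508² · 66225.738 = 2.2685366 × 10^13.
SE(Ŷ) = √(2.2685366 × 10^13) = 4.7629 × 10^6.

4.7629 × 10^6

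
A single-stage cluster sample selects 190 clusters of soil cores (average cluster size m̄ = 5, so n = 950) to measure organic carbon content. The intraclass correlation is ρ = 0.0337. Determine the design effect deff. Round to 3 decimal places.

deff = 1 + (5 − 1)·0.0337 = 1 + 0.1348 = 1.1348.

1.135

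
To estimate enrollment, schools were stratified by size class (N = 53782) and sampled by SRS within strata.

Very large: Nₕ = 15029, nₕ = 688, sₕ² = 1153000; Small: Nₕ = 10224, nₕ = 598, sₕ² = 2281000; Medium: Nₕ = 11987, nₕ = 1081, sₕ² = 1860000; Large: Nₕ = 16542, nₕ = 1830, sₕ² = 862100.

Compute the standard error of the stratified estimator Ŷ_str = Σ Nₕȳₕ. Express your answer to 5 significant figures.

1.0374 × 10^6

Var(Ŷ_str) = Σₕ Nₕ²(1 − fₕ)sₕ²/nₕ.
Very large: 15029²·(1 − 688/15029)·1153000/688 = 3.612022 × 10^11.
Small: 10224²·(1 − 598/10224)·2281000/598 = 3.75397 × 10^11.
Medium: 11987²·(1 − 1081/11987)·1860000/1081 = 2.2493822 × 10^11.
Large: 16542²·(1 − 1830/16542)·862100/1830 = 1.1464795 × 10^11.
Sum = 1.0761854 × 10^12.
SE = √(1.0761854 × 10^12) = 1.0374 × 10^6.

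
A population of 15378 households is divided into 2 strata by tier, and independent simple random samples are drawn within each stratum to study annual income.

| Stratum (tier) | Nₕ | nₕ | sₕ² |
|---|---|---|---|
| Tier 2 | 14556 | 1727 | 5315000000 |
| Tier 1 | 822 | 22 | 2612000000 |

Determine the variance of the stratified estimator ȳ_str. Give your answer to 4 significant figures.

Var(ȳ_str) = Σₕ Wₕ²(1 − fₕ)sₕ²/nₕ with Wₕ = Nₕ/N, N = 15378.
Tier 2: Wₕ = 0.94654702; term = 0.94654702²·(1 − 0.11864523)·5315000000/1727 = 2.4302227 × 10^6.
Tier 1: Wₕ = 0.05345298; term = 0.05345298²·(1 − 0.02676399)·2612000000/22 = 330150.97.
Sum = 2.7603737 × 10^6.

2.760 × 10^6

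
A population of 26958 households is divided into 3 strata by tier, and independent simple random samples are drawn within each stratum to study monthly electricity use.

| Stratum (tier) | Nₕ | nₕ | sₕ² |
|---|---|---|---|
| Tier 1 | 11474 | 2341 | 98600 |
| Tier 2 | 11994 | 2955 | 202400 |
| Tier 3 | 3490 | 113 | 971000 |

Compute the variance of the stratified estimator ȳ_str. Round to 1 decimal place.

Var(ȳ_str) = Σₕ Wₕ²(1 − fₕ)sₕ²/nₕ with Wₕ = Nₕ/N, N = 26958.
Tier 1: Wₕ = 0.42562505; term = 0.42562505²·(1 − 0.20402649)·98600/2341 = 6.0733522.
Tier 2: Wₕ = 0.44491431; term = 0.44491431²·(1 − 0.24637319)·202400/2955 = 10.217911.
Tier 3: Wₕ = 0.12946064; term = 0.12946064²·(1 − 0.03237822)·971000/113 = 139.3548.
Sum = 155.64606.

155.6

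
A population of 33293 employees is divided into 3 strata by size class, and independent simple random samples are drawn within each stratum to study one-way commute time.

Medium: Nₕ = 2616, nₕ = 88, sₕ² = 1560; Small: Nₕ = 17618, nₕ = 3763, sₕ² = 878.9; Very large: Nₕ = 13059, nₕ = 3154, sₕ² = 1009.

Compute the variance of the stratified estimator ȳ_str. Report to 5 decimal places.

Var(ȳ_str) = Σₕ Wₕ²(1 − fₕ)sₕ²/nₕ with Wₕ = Nₕ/N, N = 33293.
Medium: Wₕ = 0.07857508; term = 0.07857508²·(1 − 0.03363914)·1560/88 = 0.10576717.
Small: Wₕ = 0.52918031; term = 0.52918031²·(1 − 0.21358838)·878.9/3763 = 0.051435447.
Very large: Wₕ = 0.39224462; term = 0.39224462²·(1 − 0.24151926)·1009/3154 = 0.037332581.
Sum = 0.1945352.

0.19454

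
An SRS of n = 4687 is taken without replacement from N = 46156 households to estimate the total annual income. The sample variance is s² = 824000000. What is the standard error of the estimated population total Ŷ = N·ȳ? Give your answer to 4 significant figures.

Var(Ŷ) = N²·Var(ȳ) = N²·(1 − n/N)·s²/n.
f = 4687/46156 = 0.10154693; Var(ȳ) = 0.89845307·824000000/4687 = 157952.92.
Var(Ŷ) = 46156² · 157952.92 = 3.3649916 × 10^14.
SE(Ŷ) = √(3.3649916 × 10^14) = 1.834 × 10^7.

1.834 × 10^7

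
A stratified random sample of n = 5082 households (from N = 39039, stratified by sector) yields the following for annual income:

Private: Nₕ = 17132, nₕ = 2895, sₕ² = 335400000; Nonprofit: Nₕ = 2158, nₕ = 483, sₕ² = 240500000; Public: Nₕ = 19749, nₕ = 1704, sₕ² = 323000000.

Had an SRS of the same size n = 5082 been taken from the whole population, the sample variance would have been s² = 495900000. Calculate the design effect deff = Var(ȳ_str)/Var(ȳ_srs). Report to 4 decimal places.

Var(ȳ_str) = Σ Wₕ²(1−fₕ)sₕ²/nₕ with Wₕ = Nₕ/39039:
  Private: (17132/39039)²·(1−2895/17132)·335400000/2895 = 18541.449
  Nonprofit: (2158/39039)²·(1−483/2158)·240500000/483 = 1180.9645
  Public: (19749/39039)²·(1−1704/19749)·323000000/1704 = 44323.858
  → Var(ȳ_str) = 64046.272.
Var(ȳ_srs) = (1 − 5082/39039)·495900000/5082 = 84877.011.
deff = 64046.272 / 84877.011 = 0.7546.

0.7546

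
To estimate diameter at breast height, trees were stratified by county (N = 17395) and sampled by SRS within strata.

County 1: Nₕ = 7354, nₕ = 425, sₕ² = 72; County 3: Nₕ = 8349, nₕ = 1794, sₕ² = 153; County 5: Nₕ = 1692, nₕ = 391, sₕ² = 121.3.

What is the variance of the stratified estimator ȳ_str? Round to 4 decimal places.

0.0462

Var(ȳ_str) = Σₕ Wₕ²(1 − fₕ)sₕ²/nₕ with Wₕ = Nₕ/N, N = 17395.
County 1: Wₕ = 0.42276516; term = 0.42276516²·(1 − 0.05779168)·72/425 = 0.028529154.
County 3: Wₕ = 0.47996551; term = 0.47996551²·(1 − 0.21487603)·153/1794 = 0.015425075.
County 5: Wₕ = 0.09726933; term = 0.09726933²·(1 − 0.23108747)·121.3/391 = 0.0022569027.
Sum = 0.046211132.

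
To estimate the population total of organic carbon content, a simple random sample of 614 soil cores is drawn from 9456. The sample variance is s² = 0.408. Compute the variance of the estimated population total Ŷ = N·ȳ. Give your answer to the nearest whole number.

55558

Var(Ŷ) = N²·Var(ȳ) = N²·(1 − n/N)·s²/n.
f = 614/9456 = 0.06493232; Var(ȳ) = 0.93506768·0.408/614 = 6.2134791 × 10^-4.
Var(Ŷ) = 9456² · (6.2134791 × 10^-4) = 55558.405.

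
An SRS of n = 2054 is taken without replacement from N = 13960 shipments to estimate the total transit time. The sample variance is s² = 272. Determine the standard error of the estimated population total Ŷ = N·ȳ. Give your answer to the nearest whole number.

4691

Var(Ŷ) = N²·Var(ȳ) = N²·(1 − n/N)·s²/n.
f = 2054/13960 = 0.14713467; Var(ȳ) = 0.85286533·272/2054 = 0.1129403.
Var(Ŷ) = 13960² · 0.1129403 = 2.2009986 × 10^7.
SE(Ŷ) = √(2.2009986 × 10^7) = 4691.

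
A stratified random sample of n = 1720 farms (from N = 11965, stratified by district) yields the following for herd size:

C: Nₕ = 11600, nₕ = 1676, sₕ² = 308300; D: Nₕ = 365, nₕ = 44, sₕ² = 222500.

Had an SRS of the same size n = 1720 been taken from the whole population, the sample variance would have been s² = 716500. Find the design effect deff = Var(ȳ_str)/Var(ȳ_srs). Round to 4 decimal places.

Var(ȳ_str) = Σ Wₕ²(1−fₕ)sₕ²/nₕ with Wₕ = Nₕ/11965:
  C: (11600/11965)²·(1−1676/11600)·308300/1676 = 147.91726
  D: (365/11965)²·(1−44/365)·222500/44 = 4.1385655
  → Var(ȳ_str) = 152.05583.
Var(ȳ_srs) = (1 − 1720/11965)·716500/1720 = 356.68678.
deff = 152.05583 / 356.68678 = 0.4263.

0.4263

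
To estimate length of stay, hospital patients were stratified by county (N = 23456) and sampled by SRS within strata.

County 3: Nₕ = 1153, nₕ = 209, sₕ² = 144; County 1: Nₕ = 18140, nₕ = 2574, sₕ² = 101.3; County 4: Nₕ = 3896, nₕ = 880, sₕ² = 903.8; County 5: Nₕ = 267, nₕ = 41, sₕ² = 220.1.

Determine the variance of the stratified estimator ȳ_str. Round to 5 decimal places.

Var(ȳ_str) = Σₕ Wₕ²(1 − fₕ)sₕ²/nₕ with Wₕ = Nₕ/N, N = 23456.
County 3: Wₕ = 0.04915587; term = 0.04915587²·(1 − 0.18126626)·144/209 = 0.0013630431.
County 1: Wₕ = 0.77336289; term = 0.77336289²·(1 − 0.14189636)·101.3/2574 = 0.020197951.
County 4: Wₕ = 0.16609823; term = 0.16609823²·(1 − 0.22587269)·903.8/880 = 0.021934717.
County 5: Wₕ = 0.01138302; term = 0.01138302²·(1 − 0.15355805)·220.1/41 = 5.8877313 × 10^-4.
Sum = 0.044084484.

0.04408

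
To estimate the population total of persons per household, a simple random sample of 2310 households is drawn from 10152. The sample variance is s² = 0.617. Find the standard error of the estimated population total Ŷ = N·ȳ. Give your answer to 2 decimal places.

Var(Ŷ) = N²·Var(ȳ) = N²·(1 − n/N)·s²/n.
f = 2310/10152 = 0.22754137; Var(ȳ) = 0.77245863·0.617/2310 = 2.0632337 × 10^-4.
Var(Ŷ) = 10152² · (2.0632337 × 10^-4) = 21264.327.
SE(Ŷ) = √(21264.327) = 145.82.

145.82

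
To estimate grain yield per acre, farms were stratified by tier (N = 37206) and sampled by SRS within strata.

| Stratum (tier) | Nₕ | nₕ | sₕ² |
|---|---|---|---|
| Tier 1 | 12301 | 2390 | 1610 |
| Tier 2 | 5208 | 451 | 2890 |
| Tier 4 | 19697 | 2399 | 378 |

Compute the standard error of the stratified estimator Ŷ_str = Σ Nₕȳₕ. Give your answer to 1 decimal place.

17162.9

Var(Ŷ_str) = Σₕ Nₕ²(1 − fₕ)sₕ²/nₕ.
Tier 1: 12301²·(1 − 2390/12301)·1610/2390 = 8.2126983 × 10^7.
Tier 2: 5208²·(1 − 451/5208)·2890/451 = 1.5875427 × 10^8.
Tier 4: 19697²·(1 − 2399/19697)·378/2399 = 5.3685565 × 10^7.
Sum = 2.9456682 × 10^8.
SE = √(2.9456682 × 10^8) = 17162.9.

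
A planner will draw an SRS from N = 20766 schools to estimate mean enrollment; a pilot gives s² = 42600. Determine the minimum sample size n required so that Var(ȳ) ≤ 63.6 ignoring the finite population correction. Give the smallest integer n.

670

Without fpc, n₀ = s²/D = 42600/63.6 = 669.8113.
Rounding up, n = 670.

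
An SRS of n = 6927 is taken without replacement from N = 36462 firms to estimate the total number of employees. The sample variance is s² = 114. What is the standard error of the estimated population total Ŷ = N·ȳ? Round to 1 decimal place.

4209.9

Var(Ŷ) = N²·Var(ȳ) = N²·(1 − n/N)·s²/n.
f = 6927/36462 = 0.18997861; Var(ȳ) = 0.81002139·114/6927 = 0.013330798.
Var(Ŷ) = 36462² · 0.013330798 = 1.7722995 × 10^7.
SE(Ŷ) = √(1.7722995 × 10^7) = 4209.9.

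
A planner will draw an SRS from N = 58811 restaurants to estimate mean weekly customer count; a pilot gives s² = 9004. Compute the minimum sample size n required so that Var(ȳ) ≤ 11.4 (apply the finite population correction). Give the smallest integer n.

780

Without fpc, n₀ = s²/D = 9004/11.4 = 789.8246.
With fpc, (1 − n/N)·s²/n ≤ D requires n ≥ n₀/(1 + n₀/N) = 789.8246/(1 + 789.8246/58811) = 779.3579.
Rounding up, n = 780.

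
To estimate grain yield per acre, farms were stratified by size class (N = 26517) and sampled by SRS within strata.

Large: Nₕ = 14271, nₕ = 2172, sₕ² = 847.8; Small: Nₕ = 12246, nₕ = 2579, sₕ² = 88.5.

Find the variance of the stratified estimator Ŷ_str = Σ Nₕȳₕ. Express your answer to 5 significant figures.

7.1459 × 10^7

Var(Ŷ_str) = Σₕ Nₕ²(1 − fₕ)sₕ²/nₕ.
Large: 14271²·(1 − 2172/14271)·847.8/2172 = 6.739652 × 10^7.
Small: 12246²·(1 − 2579/12246)·88.5/2579 = 4.0623553 × 10^6.
Sum = 7.1458875 × 10^7.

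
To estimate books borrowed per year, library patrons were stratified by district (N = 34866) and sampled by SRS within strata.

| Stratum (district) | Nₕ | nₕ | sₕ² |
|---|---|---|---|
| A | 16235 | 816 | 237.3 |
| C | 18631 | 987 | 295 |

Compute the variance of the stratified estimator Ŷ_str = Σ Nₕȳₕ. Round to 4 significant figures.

1.710 × 10^8

Var(Ŷ_str) = Σₕ Nₕ²(1 − fₕ)sₕ²/nₕ.
A: 16235²·(1 − 816/16235)·237.3/816 = 7.2797436 × 10^7.
C: 18631²·(1 − 987/18631)·295/987 = 9.8251249 × 10^7.
Sum = 1.7104869 × 10^8.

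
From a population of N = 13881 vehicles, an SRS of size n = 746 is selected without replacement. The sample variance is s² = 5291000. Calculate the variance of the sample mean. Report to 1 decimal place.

Under SRS without replacement, Var(ȳ) = (1 − f)·s²/n with f = n/N = 746/13881 = 0.05374253.
Var(ȳ) = (1 − 0.05374253)·5291000/746 = 0.94625747·7092.4933 = 6711.3248.

6711.3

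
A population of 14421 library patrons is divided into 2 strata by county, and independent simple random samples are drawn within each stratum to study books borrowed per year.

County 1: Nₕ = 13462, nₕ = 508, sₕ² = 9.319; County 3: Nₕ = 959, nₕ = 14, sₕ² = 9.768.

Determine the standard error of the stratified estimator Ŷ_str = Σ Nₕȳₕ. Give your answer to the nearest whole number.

Var(Ŷ_str) = Σₕ Nₕ²(1 − fₕ)sₕ²/nₕ.
County 1: 13462²·(1 − 508/13462)·9.319/508 = 3.1990356 × 10^6.
County 3: 959²·(1 − 14/959)·9.768/14 = 632307.06.
Sum = 3.8313427 × 10^6.
SE = √(3.8313427 × 10^6) = 1957.

1957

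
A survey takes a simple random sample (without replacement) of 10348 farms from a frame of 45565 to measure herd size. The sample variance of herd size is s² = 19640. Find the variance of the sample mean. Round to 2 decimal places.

1.47

Under SRS without replacement, Var(ȳ) = (1 − f)·s²/n with f = n/N = 10348/45565 = 0.22710414.
Var(ȳ) = (1 − 0.22710414)·19640/10348 = 0.77289586·1.8979513 = 1.4669187.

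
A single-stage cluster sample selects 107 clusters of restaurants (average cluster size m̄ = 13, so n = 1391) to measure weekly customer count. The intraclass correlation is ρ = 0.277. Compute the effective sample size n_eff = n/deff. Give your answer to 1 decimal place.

321.7

deff = 1 + (13 − 1)·0.277 = 1 + 3.324 = 4.324.
n_eff = 1391 / 4.324 = 321.7.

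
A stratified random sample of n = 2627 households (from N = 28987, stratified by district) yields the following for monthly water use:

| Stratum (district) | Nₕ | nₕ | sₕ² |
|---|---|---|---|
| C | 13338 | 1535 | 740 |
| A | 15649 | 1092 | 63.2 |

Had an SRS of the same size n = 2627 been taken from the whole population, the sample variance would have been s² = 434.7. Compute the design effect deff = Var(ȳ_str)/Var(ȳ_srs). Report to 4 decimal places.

Var(ȳ_str) = Σ Wₕ²(1−fₕ)sₕ²/nₕ with Wₕ = Nₕ/28987:
  C: (13338/28987)²·(1−1535/13338)·740/1535 = 0.090323326
  A: (15649/28987)²·(1−1092/15649)·63.2/1092 = 0.015690846
  → Var(ȳ_str) = 0.10601417.
Var(ȳ_srs) = (1 − 2627/28987)·434.7/2627 = 0.15047755.
deff = 0.10601417 / 0.15047755 = 0.7045.

0.7045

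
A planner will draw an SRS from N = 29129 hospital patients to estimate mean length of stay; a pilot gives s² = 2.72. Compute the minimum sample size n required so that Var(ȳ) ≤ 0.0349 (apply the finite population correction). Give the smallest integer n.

Without fpc, n₀ = s²/D = 2.72/0.0349 = 77.9370.
With fpc, (1 − n/N)·s²/n ≤ D requires n ≥ n₀/(1 + n₀/N) = 77.9370/(1 + 77.9370/29129) = 77.7290.
Rounding up, n = 78.

78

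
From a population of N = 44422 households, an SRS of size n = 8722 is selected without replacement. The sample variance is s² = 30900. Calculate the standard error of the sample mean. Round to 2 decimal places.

1.69

Under SRS without replacement, Var(ȳ) = (1 − f)·s²/n with f = n/N = 8722/44422 = 0.19634415.
Var(ȳ) = (1 − 0.19634415)·30900/8722 = 0.80365585·3.5427654 = 2.8471641.
SE(ȳ) = √(2.8471641) = 1.69.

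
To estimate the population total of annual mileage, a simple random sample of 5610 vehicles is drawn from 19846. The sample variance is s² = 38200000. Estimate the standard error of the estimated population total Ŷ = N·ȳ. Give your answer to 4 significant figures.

1.387 × 10^6

Var(Ŷ) = N²·Var(ȳ) = N²·(1 − n/N)·s²/n.
f = 5610/19846 = 0.28267661; Var(ȳ) = 0.71732339·38200000/5610 = 4884.448.
Var(Ŷ) = 19846² · 4884.448 = 1.9238068 × 10^12.
SE(Ŷ) = √(1.9238068 × 10^12) = 1.387 × 10^6.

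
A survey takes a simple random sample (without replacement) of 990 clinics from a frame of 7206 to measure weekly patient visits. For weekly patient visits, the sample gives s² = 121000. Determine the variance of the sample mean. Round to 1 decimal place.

Under SRS without replacement, Var(ȳ) = (1 − f)·s²/n with f = n/N = 990/7206 = 0.13738551.
Var(ȳ) = (1 − 0.13738551)·121000/990 = 0.86261449·122.22222 = 105.43066.

105.4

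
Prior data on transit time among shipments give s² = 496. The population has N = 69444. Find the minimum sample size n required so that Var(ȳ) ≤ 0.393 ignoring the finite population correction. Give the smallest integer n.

1263

Without fpc, n₀ = s²/D = 496/0.393 = 1262.0865.
Rounding up, n = 1263.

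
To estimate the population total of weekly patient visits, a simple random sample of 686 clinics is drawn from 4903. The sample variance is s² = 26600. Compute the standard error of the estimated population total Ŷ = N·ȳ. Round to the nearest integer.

Var(Ŷ) = N²·Var(ȳ) = N²·(1 − n/N)·s²/n.
f = 686/4903 = 0.13991434; Var(ȳ) = 0.86008566·26600/686 = 33.35026.
Var(Ŷ) = 4903² · 33.35026 = 8.0172054 × 10^8.
SE(Ŷ) = √(8.0172054 × 10^8) = 28315.

28315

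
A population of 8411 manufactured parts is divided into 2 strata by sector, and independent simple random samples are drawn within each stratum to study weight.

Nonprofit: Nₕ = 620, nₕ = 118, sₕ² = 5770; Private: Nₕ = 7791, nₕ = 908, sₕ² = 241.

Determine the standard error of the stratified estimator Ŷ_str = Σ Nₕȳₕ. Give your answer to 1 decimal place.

Var(Ŷ_str) = Σₕ Nₕ²(1 − fₕ)sₕ²/nₕ.
Nonprofit: 620²·(1 − 118/620)·5770/118 = 1.5219108 × 10^7.
Private: 7791²·(1 − 908/7791)·241/908 = 1.4233187 × 10^7.
Sum = 2.9452295 × 10^7.
SE = √(2.9452295 × 10^7) = 5427.0.

5427.0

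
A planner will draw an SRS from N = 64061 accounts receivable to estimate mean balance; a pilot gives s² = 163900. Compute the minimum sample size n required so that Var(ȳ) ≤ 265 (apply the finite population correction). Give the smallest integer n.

613

Without fpc, n₀ = s²/D = 163900/265 = 618.4906.
With fpc, (1 − n/N)·s²/n ≤ D requires n ≥ n₀/(1 + n₀/N) = 618.4906/(1 + 618.4906/64061) = 612.5764.
Rounding up, n = 613.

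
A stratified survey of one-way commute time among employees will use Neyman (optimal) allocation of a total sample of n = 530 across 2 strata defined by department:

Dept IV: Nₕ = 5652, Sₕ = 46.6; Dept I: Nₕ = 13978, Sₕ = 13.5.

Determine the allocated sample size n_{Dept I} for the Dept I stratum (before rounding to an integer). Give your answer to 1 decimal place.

Neyman allocation: nₕ = n·NₕSₕ / Σⱼ NⱼSⱼ.
Σ NⱼSⱼ = 5652·46.6 + 13978·13.5 = 452086.2.
n_{Dept I} = 530·13978·13.5 / 452086.2 = 221.2.

221.2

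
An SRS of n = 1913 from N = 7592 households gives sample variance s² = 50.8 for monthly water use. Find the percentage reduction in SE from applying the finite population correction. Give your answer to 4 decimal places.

13.5116

f = n/N = 1913/7592 = 0.25197576.
SE_no-fpc = √(s²/n) = 0.16295751; SE_fpc = √((1−f)s²/n) = 0.14093933.
Ratio = √(1−f) = 0.86488394. Reduction = 100·(1 − 0.86488394) = 13.5116%.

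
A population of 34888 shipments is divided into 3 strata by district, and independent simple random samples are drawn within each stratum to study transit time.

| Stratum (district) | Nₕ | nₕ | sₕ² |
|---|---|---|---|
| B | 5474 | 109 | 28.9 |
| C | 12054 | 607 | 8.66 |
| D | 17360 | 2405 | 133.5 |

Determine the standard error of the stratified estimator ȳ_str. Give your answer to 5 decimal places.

Var(ȳ_str) = Σₕ Wₕ²(1 − fₕ)sₕ²/nₕ with Wₕ = Nₕ/N, N = 34888.
B: Wₕ = 0.15690209; term = 0.15690209²·(1 − 0.01991231)·28.9/109 = 0.0063972558.
C: Wₕ = 0.34550562; term = 0.34550562²·(1 − 0.05035673)·8.66/607 = 0.0016173348.
D: Wₕ = 0.49759230; term = 0.49759230²·(1 − 0.13853687)·133.5/2405 = 0.011839958.
Sum = 0.019854549.
SE = √(0.019854549) = 0.14091.

0.14091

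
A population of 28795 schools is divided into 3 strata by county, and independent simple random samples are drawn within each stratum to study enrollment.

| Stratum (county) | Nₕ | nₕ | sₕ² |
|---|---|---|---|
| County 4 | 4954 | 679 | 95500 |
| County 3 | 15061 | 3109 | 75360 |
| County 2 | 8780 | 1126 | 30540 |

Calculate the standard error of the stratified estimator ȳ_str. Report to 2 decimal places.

Var(ȳ_str) = Σₕ Wₕ²(1 − fₕ)sₕ²/nₕ with Wₕ = Nₕ/N, N = 28795.
County 4: Wₕ = 0.17204376; term = 0.17204376²·(1 − 0.13706096)·95500/679 = 3.5924568.
County 3: Wₕ = 0.52304219; term = 0.52304219²·(1 − 0.20642720)·75360/3109 = 5.2623581.
County 2: Wₕ = 0.30491405; term = 0.30491405²·(1 − 0.12824601)·30540/1126 = 2.198262.
Sum = 11.053077.
SE = √(11.053077) = 3.32.

3.32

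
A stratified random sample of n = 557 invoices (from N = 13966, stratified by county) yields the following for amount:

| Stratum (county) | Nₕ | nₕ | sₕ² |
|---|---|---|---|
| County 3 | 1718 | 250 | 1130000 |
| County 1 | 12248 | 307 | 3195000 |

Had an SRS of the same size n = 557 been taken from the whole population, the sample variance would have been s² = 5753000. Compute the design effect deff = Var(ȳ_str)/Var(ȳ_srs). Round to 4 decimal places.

Var(ȳ_str) = Σ Wₕ²(1−fₕ)sₕ²/nₕ with Wₕ = Nₕ/13966:
  County 3: (1718/13966)²·(1−250/1718)·1130000/250 = 58.44449
  County 1: (12248/13966)²·(1−307/12248)·3195000/307 = 7803.5872
  → Var(ȳ_str) = 7862.0317.
Var(ȳ_srs) = (1 − 557/13966)·5753000/557 = 9916.6168.
deff = 7862.0317 / 9916.6168 = 0.7928.

0.7928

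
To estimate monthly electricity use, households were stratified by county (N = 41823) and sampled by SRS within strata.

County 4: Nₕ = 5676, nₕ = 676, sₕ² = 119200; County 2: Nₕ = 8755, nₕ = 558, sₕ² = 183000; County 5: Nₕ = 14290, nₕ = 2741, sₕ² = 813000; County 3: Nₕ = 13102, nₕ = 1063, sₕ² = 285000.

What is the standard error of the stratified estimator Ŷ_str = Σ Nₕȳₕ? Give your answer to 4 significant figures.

346100

Var(Ŷ_str) = Σₕ Nₕ²(1 − fₕ)sₕ²/nₕ.
County 4: 5676²·(1 − 676/5676)·119200/676 = 5.004284 × 10^9.
County 2: 8755²·(1 − 558/8755)·183000/558 = 2.3535746 × 10^10.
County 5: 14290²·(1 − 2741/14290)·813000/2741 = 4.8950611 × 10^10.
County 3: 13102²·(1 − 1063/13102)·285000/1063 = 4.2290187 × 10^10.
Sum = 1.1978083 × 10^11.
SE = √(1.1978083 × 10^11) = 346100.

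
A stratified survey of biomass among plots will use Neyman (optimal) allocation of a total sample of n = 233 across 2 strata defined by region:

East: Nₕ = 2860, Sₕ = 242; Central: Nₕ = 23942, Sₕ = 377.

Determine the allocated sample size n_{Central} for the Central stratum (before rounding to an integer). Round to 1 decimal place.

Neyman allocation: nₕ = n·NₕSₕ / Σⱼ NⱼSⱼ.
Σ NⱼSⱼ = 2860·242 + 23942·377 = 9.718254 × 10^6.
n_{Central} = 233·23942·377 / (9.718254 × 10^6) = 216.4.

216.4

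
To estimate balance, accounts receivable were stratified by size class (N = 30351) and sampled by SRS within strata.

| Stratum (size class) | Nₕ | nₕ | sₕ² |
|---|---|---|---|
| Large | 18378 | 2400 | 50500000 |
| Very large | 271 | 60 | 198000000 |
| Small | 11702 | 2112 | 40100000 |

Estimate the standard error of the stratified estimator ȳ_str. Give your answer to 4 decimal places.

96.0484

Var(ȳ_str) = Σₕ Wₕ²(1 − fₕ)sₕ²/nₕ with Wₕ = Nₕ/N, N = 30351.
Large: Wₕ = 0.60551547; term = 0.60551547²·(1 − 0.13059092)·50500000/2400 = 6707.409.
Very large: Wₕ = 0.00892887; term = 0.00892887²·(1 − 0.22140221)·198000000/60 = 204.84232.
Small: Wₕ = 0.38555567; term = 0.38555567²·(1 − 0.18048197)·40100000/2112 = 2313.04.
Sum = 9225.2913.
SE = √(9225.2913) = 96.0484.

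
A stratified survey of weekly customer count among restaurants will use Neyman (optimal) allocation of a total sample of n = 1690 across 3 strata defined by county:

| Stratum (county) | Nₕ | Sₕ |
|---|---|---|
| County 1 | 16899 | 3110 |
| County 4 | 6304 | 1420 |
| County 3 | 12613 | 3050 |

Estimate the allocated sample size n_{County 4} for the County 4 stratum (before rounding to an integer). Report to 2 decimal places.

151.32

Neyman allocation: nₕ = n·NₕSₕ / Σⱼ NⱼSⱼ.
Σ NⱼSⱼ = 16899·3110 + 6304·1420 + 12613·3050 = 9.997722 × 10^7.
n_{County 4} = 1690·6304·1420 / (9.997722 × 10^7) = 151.32.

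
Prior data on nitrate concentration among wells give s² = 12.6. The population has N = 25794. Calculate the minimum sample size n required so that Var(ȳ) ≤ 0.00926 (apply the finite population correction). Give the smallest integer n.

1293

Without fpc, n₀ = s²/D = 12.6/0.00926 = 1360.6911.
With fpc, (1 − n/N)·s²/n ≤ D requires n ≥ n₀/(1 + n₀/N) = 1360.6911/(1 + 1360.6911/25794) = 1292.5084.
Rounding up, n = 1293.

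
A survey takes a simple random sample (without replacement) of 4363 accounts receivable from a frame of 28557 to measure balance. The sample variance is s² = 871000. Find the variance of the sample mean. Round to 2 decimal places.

Under SRS without replacement, Var(ȳ) = (1 − f)·s²/n with f = n/N = 4363/28557 = 0.15278215.
Var(ȳ) = (1 − 0.15278215)·871000/4363 = 0.84721785·199.63328 = 169.13288.

169.13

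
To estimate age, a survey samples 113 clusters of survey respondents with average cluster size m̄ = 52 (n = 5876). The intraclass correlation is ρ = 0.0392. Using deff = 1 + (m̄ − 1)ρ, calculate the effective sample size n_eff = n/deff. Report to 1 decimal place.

deff = 1 + (52 − 1)·0.0392 = 1 + 1.9992 = 2.9992.
n_eff = 5876 / 2.9992 = 1959.2.

1959.2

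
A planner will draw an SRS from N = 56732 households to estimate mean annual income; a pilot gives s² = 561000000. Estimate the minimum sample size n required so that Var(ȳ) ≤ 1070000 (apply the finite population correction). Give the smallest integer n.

520

Without fpc, n₀ = s²/D = 561000000/1070000 = 524.2991.
With fpc, (1 − n/N)·s²/n ≤ D requires n ≥ n₀/(1 + n₀/N) = 524.2991/(1 + 524.2991/56732) = 519.4981.
Rounding up, n = 520.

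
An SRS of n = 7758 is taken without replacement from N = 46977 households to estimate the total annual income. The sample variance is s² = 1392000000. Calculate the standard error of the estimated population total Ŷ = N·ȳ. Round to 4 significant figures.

1.818 × 10^7

Var(Ŷ) = N²·Var(ȳ) = N²·(1 − n/N)·s²/n.
f = 7758/46977 = 0.16514465; Var(ȳ) = 0.83485535·1392000000/7758 = 149796.17.
Var(Ŷ) = 46977² · 149796.17 = 3.3057596 × 10^14.
SE(Ŷ) = √(3.3057596 × 10^14) = 1.818 × 10^7.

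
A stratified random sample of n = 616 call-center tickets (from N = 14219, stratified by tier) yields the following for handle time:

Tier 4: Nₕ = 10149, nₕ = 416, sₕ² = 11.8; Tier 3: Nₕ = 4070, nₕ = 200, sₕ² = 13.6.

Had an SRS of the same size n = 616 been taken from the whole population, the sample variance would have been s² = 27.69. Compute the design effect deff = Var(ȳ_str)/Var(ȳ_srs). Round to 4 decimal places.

Var(ȳ_str) = Σ Wₕ²(1−fₕ)sₕ²/nₕ with Wₕ = Nₕ/14219:
  Tier 4: (10149/14219)²·(1−416/10149)·11.8/416 = 0.013858638
  Tier 3: (4070/14219)²·(1−200/4070)·13.6/200 = 0.0052975636
  → Var(ȳ_str) = 0.019156202.
Var(ȳ_srs) = (1 − 616/14219)·27.69/616 = 0.043003904.
deff = 0.019156202 / 0.043003904 = 0.4455.

0.4455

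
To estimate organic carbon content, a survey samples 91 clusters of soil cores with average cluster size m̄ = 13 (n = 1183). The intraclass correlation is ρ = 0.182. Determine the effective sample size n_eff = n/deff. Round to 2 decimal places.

deff = 1 + (13 − 1)·0.182 = 1 + 2.184 = 3.184.
n_eff = 1183 / 3.184 = 371.55.

371.55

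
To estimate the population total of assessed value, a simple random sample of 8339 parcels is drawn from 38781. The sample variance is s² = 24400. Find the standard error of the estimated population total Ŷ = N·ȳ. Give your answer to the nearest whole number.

Var(Ŷ) = N²·Var(ȳ) = N²·(1 − n/N)·s²/n.
f = 8339/38781 = 0.21502798; Var(ȳ) = 0.78497202·24400/8339 = 2.2968362.
Var(Ŷ) = 38781² · 2.2968362 = 3.4543635 × 10^9.
SE(Ŷ) = √(3.4543635 × 10^9) = 58774.

58774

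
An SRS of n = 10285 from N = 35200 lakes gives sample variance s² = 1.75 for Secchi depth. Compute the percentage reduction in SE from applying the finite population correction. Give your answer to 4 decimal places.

f = n/N = 10285/35200 = 0.29218750.
SE_no-fpc = √(s²/n) = 0.013044183; SE_fpc = √((1−f)s²/n) = 0.010974279.
Ratio = √(1−f) = 0.84131593. Reduction = 100·(1 − 0.84131593) = 15.8684%.

15.8684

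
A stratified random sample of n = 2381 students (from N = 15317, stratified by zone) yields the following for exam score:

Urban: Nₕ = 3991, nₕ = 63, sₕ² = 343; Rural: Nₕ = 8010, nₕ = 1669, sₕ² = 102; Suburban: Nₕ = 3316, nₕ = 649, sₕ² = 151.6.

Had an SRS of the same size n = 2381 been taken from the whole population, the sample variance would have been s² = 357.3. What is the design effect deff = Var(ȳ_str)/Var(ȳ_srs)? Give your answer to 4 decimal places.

3.0444

Var(ȳ_str) = Σ Wₕ²(1−fₕ)sₕ²/nₕ with Wₕ = Nₕ/15317:
  Urban: (3991/15317)²·(1−63/3991)·343/63 = 0.3637972
  Rural: (8010/15317)²·(1−1669/8010)·102/1669 = 0.013230818
  Suburban: (3316/15317)²·(1−649/3316)·151.6/649 = 0.0088053093
  → Var(ȳ_str) = 0.38583333.
Var(ȳ_srs) = (1 − 2381/15317)·357.3/2381 = 0.12673598.
deff = 0.38583333 / 0.12673598 = 3.0444.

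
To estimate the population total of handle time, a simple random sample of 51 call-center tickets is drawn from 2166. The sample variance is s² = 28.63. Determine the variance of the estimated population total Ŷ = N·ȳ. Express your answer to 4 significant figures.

Var(Ŷ) = N²·Var(ȳ) = N²·(1 − n/N)·s²/n.
f = 51/2166 = 0.02354571; Var(ȳ) = 0.97645429·28.63/51 = 0.54815464.
Var(Ŷ) = 2166² · 0.54815464 = 2.5716982 × 10^6.

2.572 × 10^6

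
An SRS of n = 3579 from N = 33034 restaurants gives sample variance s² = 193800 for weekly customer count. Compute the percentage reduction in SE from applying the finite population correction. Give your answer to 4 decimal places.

f = n/N = 3579/33034 = 0.10834292.
SE_no-fpc = √(s²/n) = 7.3586143; SE_fpc = √((1−f)s²/n) = 6.9485625.
Ratio = √(1−f) = 0.94427596. Reduction = 100·(1 − 0.94427596) = 5.5724%.

5.5724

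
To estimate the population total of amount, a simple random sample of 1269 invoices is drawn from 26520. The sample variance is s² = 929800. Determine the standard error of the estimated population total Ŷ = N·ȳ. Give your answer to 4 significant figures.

700500

Var(Ŷ) = N²·Var(ȳ) = N²·(1 − n/N)·s²/n.
f = 1269/26520 = 0.04785068; Var(ȳ) = 0.95214932·929800/1269 = 697.64258.
Var(Ŷ) = 26520² · 697.64258 = 4.9065928 × 10^11.
SE(Ŷ) = √(4.9065928 × 10^11) = 700500.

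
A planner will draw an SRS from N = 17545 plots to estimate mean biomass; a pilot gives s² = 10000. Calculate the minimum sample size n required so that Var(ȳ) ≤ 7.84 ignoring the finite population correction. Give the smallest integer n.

Without fpc, n₀ = s²/D = 10000/7.84 = 1275.5102.
Rounding up, n = 1276.

1276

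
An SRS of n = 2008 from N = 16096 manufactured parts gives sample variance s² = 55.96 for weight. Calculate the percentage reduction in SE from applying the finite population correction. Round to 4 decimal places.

f = n/N = 2008/16096 = 0.12475149.
SE_no-fpc = √(s²/n) = 0.16693869; SE_fpc = √((1−f)s²/n) = 0.15617902.
Ratio = √(1−f) = 0.93554717. Reduction = 100·(1 − 0.93554717) = 6.4453%.

6.4453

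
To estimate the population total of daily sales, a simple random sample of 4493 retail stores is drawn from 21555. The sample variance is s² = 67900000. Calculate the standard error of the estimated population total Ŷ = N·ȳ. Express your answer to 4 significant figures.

2.358 × 10^6

Var(Ŷ) = N²·Var(ȳ) = N²·(1 − n/N)·s²/n.
f = 4493/21555 = 0.20844352; Var(ȳ) = 0.79155648·67900000/4493 = 11962.316.
Var(Ŷ) = 21555² · 11962.316 = 5.5579076 × 10^12.
SE(Ŷ) = √(5.5579076 × 10^12) = 2.358 × 10^6.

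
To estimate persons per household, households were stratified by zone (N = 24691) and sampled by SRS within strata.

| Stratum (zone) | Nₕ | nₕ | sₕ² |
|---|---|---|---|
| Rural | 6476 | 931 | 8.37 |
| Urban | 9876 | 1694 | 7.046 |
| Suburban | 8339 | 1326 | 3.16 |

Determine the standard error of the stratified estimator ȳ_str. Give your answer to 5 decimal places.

Var(ȳ_str) = Σₕ Wₕ²(1 − fₕ)sₕ²/nₕ with Wₕ = Nₕ/N, N = 24691.
Rural: Wₕ = 0.26228180; term = 0.26228180²·(1 − 0.14376158)·8.37/931 = 5.295498 × 10^-4.
Urban: Wₕ = 0.39998380; term = 0.39998380²·(1 − 0.17152693)·7.046/1694 = 5.5130563 × 10^-4.
Suburban: Wₕ = 0.33773440; term = 0.33773440²·(1 − 0.15901187)·3.16/1326 = 2.286041 × 10^-4.
Sum = 0.0013094595.
SE = √(0.0013094595) = 0.03619.

0.03619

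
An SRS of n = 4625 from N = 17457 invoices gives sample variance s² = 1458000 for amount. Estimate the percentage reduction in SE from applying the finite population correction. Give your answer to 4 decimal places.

14.2642

f = n/N = 4625/17457 = 0.26493670.
SE_no-fpc = √(s²/n) = 17.755091; SE_fpc = √((1−f)s²/n) = 15.222475.
Ratio = √(1−f) = 0.85735833. Reduction = 100·(1 − 0.85735833) = 14.2642%.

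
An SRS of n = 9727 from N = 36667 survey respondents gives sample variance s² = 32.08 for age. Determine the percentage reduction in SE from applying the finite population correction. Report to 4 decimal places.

f = n/N = 9727/36667 = 0.26527941.
SE_no-fpc = √(s²/n) = 0.057428533; SE_fpc = √((1−f)s²/n) = 0.049225352.
Ratio = √(1−f) = 0.85715844. Reduction = 100·(1 − 0.85715844) = 14.2842%.

14.2842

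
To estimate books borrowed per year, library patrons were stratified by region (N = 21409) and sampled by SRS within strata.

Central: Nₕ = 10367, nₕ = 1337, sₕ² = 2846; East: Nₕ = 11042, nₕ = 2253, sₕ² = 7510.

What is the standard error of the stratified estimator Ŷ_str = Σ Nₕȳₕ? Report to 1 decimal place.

22864.1

Var(Ŷ_str) = Σₕ Nₕ²(1 − fₕ)sₕ²/nₕ.
Central: 10367²·(1 − 1337/10367)·2846/1337 = 1.9927111 × 10^8.
East: 11042²·(1 − 2253/11042)·7510/2253 = 3.2349379 × 10^8.
Sum = 5.227649 × 10^8.
SE = √(5.227649 × 10^8) = 22864.1.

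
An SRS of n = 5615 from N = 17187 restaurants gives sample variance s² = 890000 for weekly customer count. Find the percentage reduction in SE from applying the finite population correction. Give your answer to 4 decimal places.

17.9452

f = n/N = 5615/17187 = 0.32670041.
SE_no-fpc = √(s²/n) = 12.589837; SE_fpc = √((1−f)s²/n) = 10.33057.
Ratio = √(1−f) = 0.82054835. Reduction = 100·(1 − 0.82054835) = 17.9452%.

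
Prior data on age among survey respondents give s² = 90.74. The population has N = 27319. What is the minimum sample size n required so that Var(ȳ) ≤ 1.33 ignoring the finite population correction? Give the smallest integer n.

69

Without fpc, n₀ = s²/D = 90.74/1.33 = 68.2256.
Rounding up, n = 69.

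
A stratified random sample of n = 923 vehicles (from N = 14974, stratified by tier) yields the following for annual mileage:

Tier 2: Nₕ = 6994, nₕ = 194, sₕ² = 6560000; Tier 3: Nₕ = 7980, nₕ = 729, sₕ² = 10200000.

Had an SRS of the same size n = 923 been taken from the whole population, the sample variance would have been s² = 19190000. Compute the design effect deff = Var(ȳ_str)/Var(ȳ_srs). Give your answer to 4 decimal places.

Var(ȳ_str) = Σ Wₕ²(1−fₕ)sₕ²/nₕ with Wₕ = Nₕ/14974:
  Tier 2: (6994/14974)²·(1−194/6994)·6560000/194 = 7172.342
  Tier 3: (7980/14974)²·(1−729/7980)·10200000/729 = 3610.753
  → Var(ȳ_str) = 10783.095.
Var(ȳ_srs) = (1 − 923/14974)·19190000/923 = 19509.345.
deff = 10783.095 / 19509.345 = 0.5527.

0.5527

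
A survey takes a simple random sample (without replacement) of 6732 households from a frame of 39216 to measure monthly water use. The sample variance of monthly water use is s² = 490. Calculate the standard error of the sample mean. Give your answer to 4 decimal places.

0.2455

Under SRS without replacement, Var(ȳ) = (1 − f)·s²/n with f = n/N = 6732/39216 = 0.17166463.
Var(ȳ) = (1 − 0.17166463)·490/6732 = 0.82833537·0.07278669 = 0.06029179.
SE(ȳ) = √(0.06029179) = 0.2455.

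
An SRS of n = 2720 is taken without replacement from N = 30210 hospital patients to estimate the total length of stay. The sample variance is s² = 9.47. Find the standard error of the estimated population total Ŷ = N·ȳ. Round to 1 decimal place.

1700.4

Var(Ŷ) = N²·Var(ȳ) = N²·(1 − n/N)·s²/n.
f = 2720/30210 = 0.09003641; Var(ȳ) = 0.90996359·9.47/2720 = 0.0031681453.
Var(Ŷ) = 30210² · 0.0031681453 = 2.8913891 × 10^6.
SE(Ŷ) = √(2.8913891 × 10^6) = 1700.4.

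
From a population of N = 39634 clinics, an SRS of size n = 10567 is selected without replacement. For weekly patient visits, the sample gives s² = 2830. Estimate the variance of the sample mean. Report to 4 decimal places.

0.1964

Under SRS without replacement, Var(ȳ) = (1 − f)·s²/n with f = n/N = 10567/39634 = 0.26661452.
Var(ȳ) = (1 − 0.26661452)·2830/10567 = 0.73338548·0.2678149 = 0.19641155.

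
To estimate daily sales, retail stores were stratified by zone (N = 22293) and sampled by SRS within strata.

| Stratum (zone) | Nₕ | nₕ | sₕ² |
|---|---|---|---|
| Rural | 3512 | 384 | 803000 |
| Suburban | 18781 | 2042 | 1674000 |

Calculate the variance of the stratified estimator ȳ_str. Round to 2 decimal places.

Var(ȳ_str) = Σₕ Wₕ²(1 − fₕ)sₕ²/nₕ with Wₕ = Nₕ/N, N = 22293.
Rural: Wₕ = 0.15753824; term = 0.15753824²·(1 − 0.10933941)·803000/384 = 46.224108.
Suburban: Wₕ = 0.84246176; term = 0.84246176²·(1 − 0.10872690)·1674000/2042 = 518.5742.
Sum = 564.79831.

564.80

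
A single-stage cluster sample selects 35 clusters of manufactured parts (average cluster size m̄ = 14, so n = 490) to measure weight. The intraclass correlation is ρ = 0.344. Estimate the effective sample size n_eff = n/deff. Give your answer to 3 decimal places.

89.547

deff = 1 + (14 − 1)·0.344 = 1 + 4.472 = 5.472.
n_eff = 490 / 5.472 = 89.547.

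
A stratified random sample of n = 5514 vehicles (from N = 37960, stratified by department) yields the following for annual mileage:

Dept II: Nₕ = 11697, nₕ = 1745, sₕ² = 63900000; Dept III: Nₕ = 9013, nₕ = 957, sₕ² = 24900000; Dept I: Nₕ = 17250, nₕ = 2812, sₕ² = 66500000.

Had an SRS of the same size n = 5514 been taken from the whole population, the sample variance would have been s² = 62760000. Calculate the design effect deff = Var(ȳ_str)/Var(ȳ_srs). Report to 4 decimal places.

0.8590

Var(ȳ_str) = Σ Wₕ²(1−fₕ)sₕ²/nₕ with Wₕ = Nₕ/37960:
  Dept II: (11697/37960)²·(1−1745/11697)·63900000/1745 = 2958.2705
  Dept III: (9013/37960)²·(1−957/9013)·24900000/957 = 1311.0638
  Dept I: (17250/37960)²·(1−2812/17250)·66500000/2812 = 4087.4275
  → Var(ȳ_str) = 8356.7618.
Var(ȳ_srs) = (1 − 5514/37960)·62760000/5514 = 9728.6176.
deff = 8356.7618 / 9728.6176 = 0.8590.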